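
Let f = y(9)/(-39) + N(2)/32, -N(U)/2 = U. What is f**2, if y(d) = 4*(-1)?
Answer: 49/97344 ≈ 0.00050337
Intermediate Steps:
y(d) = -4
N(U) = -2*U
f = -7/312 (f = -4/(-39) - 2*2/32 = -4*(-1/39) - 4*1/32 = 4/39 - 1/8 = -7/312 ≈ -0.022436)
f**2 = (-7/312)**2 = 49/97344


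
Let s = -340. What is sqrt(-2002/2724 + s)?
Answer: I*sqrt(632078322)/1362 ≈ 18.459*I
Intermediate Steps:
sqrt(-2002/2724 + s) = sqrt(-2002/2724 - 340) = sqrt(-2002*1/2724 - 340) = sqrt(-1001/1362 - 340) = sqrt(-464081/1362) = I*sqrt(632078322)/1362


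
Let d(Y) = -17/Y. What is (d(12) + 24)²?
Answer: 73441/144 ≈ 510.01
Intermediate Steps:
(d(12) + 24)² = (-17/12 + 24)² = (271/12)² = 73441/144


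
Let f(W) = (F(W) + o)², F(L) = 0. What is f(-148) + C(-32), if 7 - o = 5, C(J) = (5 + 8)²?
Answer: 173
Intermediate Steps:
C(J) = 169 (C(J) = 13² = 169)
o = 2 (o = 7 - 1*5 = 7 - 5 = 2)
f(W) = 4 (f(W) = (0 + 2)² = 2² = 4)
f(-148) + C(-32) = 4 + 169 = 173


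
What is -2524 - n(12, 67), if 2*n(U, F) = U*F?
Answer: -2926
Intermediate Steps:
n(U, F) = F*U/2 (n(U, F) = (U*F)/2 = (F*U)/2 = F*U/2)
-2524 - n(12, 67) = -2524 - 67*12/2 = -2524 - 1*402 = -2524 - 402 = -2926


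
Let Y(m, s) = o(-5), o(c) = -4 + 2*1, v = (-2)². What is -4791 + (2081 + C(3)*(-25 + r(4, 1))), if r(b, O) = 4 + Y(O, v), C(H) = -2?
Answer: -2664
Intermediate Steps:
v = 4
o(c) = -2 (o(c) = -4 + 2 = -2)
Y(m, s) = -2
r(b, O) = 2 (r(b, O) = 4 - 2 = 2)
-4791 + (2081 + C(3)*(-25 + r(4, 1))) = -4791 + (2081 - 2*(-25 + 2)) = -4791 + (2081 - 2*(-23)) = -4791 + (2081 + 46) = -4791 + 2127 = -2664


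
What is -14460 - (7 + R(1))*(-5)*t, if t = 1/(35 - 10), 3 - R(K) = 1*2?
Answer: -72292/5 ≈ -14458.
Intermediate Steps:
R(K) = 1 (R(K) = 3 - 2 = 1)
t = 1/25 ≈ 0.040000
-14460 - (7 + R(1))*(-5)*t = -14460 - (7 + 1)*(-5)/25 = -14460 - 8*(-5)/25 = -14460 - (-40)/25 = -14460 - 1*(-8/5) = -14460 + 8/5 = -72292/5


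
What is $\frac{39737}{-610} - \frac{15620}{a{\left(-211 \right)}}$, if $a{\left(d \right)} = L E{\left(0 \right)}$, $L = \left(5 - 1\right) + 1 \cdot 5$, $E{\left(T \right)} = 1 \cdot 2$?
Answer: $- \frac{5121733}{5490} \approx -932.92$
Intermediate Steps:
$E{\left(T \right)} = 2$
$L = 9$ ($L = 4 + 5 = 9$)
$a{\left(d \right)} = 18$ ($a{\left(d \right)} = 9 \cdot 2 = 18$)
$\frac{39737}{-610} - \frac{15620}{a{\left(-211 \right)}} = \frac{39737}{-610} - \frac{15620}{18} = 39737 \left(- \frac{1}{610}\right) - \frac{7810}{9} = - \frac{39737}{610} - \frac{7810}{9} = - \frac{5121733}{5490}$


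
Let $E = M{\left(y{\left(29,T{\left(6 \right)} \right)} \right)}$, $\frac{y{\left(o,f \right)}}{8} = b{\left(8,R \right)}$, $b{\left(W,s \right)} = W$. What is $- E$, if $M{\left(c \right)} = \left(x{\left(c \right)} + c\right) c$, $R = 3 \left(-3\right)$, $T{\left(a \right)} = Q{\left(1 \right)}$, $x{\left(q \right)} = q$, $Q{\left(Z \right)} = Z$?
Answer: $-8192$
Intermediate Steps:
$T{\left(a \right)} = 1$
$R = -9$
$y{\left(o,f \right)} = 64$ ($y{\left(o,f \right)} = 8 \cdot 8 = 64$)
$M{\left(c \right)} = 2 c^{2}$ ($M{\left(c \right)} = \left(c + c\right) c = 2 c c = 2 c^{2}$)
$E = 8192$ ($E = 2 \cdot 64^{2} = 2 \cdot 4096 = 8192$)
$- E = \left(-1\right) 8192 = -8192$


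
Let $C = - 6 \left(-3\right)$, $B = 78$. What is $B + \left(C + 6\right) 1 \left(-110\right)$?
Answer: $-2562$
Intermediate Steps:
$C = 18$ ($C = \left(-1\right) \left(-18\right) = 18$)
$B + \left(C + 6\right) 1 \left(-110\right) = 78 + \left(18 + 6\right) 1 \left(-110\right) = 78 + 24 \cdot 1 \left(-110\right) = 78 + 24 \left(-110\right) = 78 - 2640 = -2562$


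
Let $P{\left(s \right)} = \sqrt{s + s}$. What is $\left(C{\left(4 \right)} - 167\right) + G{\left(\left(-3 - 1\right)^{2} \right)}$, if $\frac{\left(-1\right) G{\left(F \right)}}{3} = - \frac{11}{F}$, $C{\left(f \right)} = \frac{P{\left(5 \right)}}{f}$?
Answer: $- \frac{2639}{16} + \frac{\sqrt{10}}{4} \approx -164.15$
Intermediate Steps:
$P{\left(s \right)} = \sqrt{2} \sqrt{s}$ ($P{\left(s \right)} = \sqrt{2 s} = \sqrt{2} \sqrt{s}$)
$C{\left(f \right)} = \frac{\sqrt{10}}{f}$ ($C{\left(f \right)} = \frac{\sqrt{2} \sqrt{5}}{f} = \frac{\sqrt{10}}{f}$)
$G{\left(F \right)} = \frac{33}{F}$ ($G{\left(F \right)} = - 3 \left(- \frac{11}{F}\right) = \frac{33}{F}$)
$\left(C{\left(4 \right)} - 167\right) + G{\left(\left(-3 - 1\right)^{2} \right)} = \left(\frac{\sqrt{10}}{4} - 167\right) + \frac{33}{\left(-3 - 1\right)^{2}} = \left(\sqrt{10} \cdot \frac{1}{4} - 167\right) + \frac{33}{\left(-4\right)^{2}} = \left(\frac{\sqrt{10}}{4} - 167\right) + \frac{33}{16} = \left(-167 + \frac{\sqrt{10}}{4}\right) + 33 \cdot \frac{1}{16} = \left(-167 + \frac{\sqrt{10}}{4}\right) + \frac{33}{16} = - \frac{2639}{16} + \frac{\sqrt{10}}{4}$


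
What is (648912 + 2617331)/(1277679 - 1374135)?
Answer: -3266243/96456 ≈ -33.862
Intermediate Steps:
(648912 + 2617331)/(1277679 - 1374135) = 3266243/(-96456) = 3266243*(-1/96456) = -3266243/96456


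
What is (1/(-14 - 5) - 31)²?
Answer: 348100/361 ≈ 964.27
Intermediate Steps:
(1/(-14 - 5) - 31)² = (1/(-19) - 31)² = (-1/19 - 31)² = (-590/19)² = 348100/361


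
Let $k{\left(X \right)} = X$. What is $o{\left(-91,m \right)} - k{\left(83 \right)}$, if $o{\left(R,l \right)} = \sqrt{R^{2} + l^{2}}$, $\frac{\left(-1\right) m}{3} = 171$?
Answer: $-83 + 5 \sqrt{10858} \approx 438.01$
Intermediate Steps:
$m = -513$ ($m = \left(-3\right) 171 = -513$)
$o{\left(-91,m \right)} - k{\left(83 \right)} = \sqrt{\left(-91\right)^{2} + \left(-513\right)^{2}} - 83 = \sqrt{8281 + 263169} - 83 = \sqrt{271450} - 83 = 5 \sqrt{10858} - 83 = -83 + 5 \sqrt{10858}$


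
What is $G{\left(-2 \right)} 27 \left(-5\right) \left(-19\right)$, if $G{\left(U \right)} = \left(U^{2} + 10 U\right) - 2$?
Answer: $-46170$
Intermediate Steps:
$G{\left(U \right)} = -2 + U^{2} + 10 U$
$G{\left(-2 \right)} 27 \left(-5\right) \left(-19\right) = \left(-2 + \left(-2\right)^{2} + 10 \left(-2\right)\right) 27 \left(-5\right) \left(-19\right) = \left(-2 + 4 - 20\right) \left(-135\right) \left(-19\right) = \left(-18\right) \left(-135\right) \left(-19\right) = 2430 \left(-19\right) = -46170$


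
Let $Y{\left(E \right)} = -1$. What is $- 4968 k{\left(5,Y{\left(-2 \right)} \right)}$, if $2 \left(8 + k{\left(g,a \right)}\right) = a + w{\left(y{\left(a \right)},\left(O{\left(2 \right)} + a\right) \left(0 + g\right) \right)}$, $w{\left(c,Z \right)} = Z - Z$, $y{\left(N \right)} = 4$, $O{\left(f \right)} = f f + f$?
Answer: $42228$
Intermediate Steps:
$O{\left(f \right)} = f + f^{2}$ ($O{\left(f \right)} = f^{2} + f = f + f^{2}$)
$w{\left(c,Z \right)} = 0$
$k{\left(g,a \right)} = -8 + \frac{a}{2}$ ($k{\left(g,a \right)} = -8 + \frac{a + 0}{2} = -8 + \frac{a}{2}$)
$- 4968 k{\left(5,Y{\left(-2 \right)} \right)} = - 4968 \left(-8 + \frac{1}{2} \left(-1\right)\right) = - 4968 \left(-8 - \frac{1}{2}\right) = \left(-4968\right) \left(- \frac{17}{2}\right) = 42228$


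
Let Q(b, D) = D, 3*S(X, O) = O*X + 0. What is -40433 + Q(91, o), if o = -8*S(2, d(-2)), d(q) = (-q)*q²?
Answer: -121427/3 ≈ -40476.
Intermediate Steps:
d(q) = -q³
S(X, O) = O*X/3 (S(X, O) = (O*X + 0)/3 = (O*X)/3 = O*X/3)
o = -128/3 (o = -8*(-1*(-2)³)*2/3 = -8*(-1*(-8))*2/3 = -8*8*2/3 = -8*16/3 = -128/3 ≈ -42.667)
-40433 + Q(91, o) = -40433 - 128/3 = -121427/3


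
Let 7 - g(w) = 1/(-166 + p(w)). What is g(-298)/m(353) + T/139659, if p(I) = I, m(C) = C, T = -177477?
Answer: -9538520231/7625008976 ≈ -1.2510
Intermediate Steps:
g(w) = 7 - 1/(-166 + w)
g(-298)/m(353) + T/139659 = ((-1163 + 7*(-298))/(-166 - 298))/353 - 177477/139659 = ((-1163 - 2086)/(-464))*(1/353) - 177477*1/139659 = -1/464*(-3249)*(1/353) - 59159/46553 = (3249/464)*(1/353) - 59159/46553 = 3249/163792 - 59159/46553 = -9538520231/7625008976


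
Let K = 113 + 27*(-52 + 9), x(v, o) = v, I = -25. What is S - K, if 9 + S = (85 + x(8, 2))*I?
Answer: -1286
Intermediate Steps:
K = -1048 (K = 113 + 27*(-43) = 113 - 1161 = -1048)
S = -2334 (S = -9 + (85 + 8)*(-25) = -9 + 93*(-25) = -9 - 2325 = -2334)
S - K = -2334 - 1*(-1048) = -2334 + 1048 = -1286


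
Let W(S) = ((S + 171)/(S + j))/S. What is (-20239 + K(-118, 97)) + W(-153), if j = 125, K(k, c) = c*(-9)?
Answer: -5024655/238 ≈ -21112.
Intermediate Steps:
K(k, c) = -9*c
W(S) = (171 + S)/(S*(125 + S)) (W(S) = ((S + 171)/(S + 125))/S = ((171 + S)/(125 + S))/S = (171 + S)/(S*(125 + S)))
(-20239 + K(-118, 97)) + W(-153) = (-20239 - 9*97) + (171 - 153)/((-153)*(125 - 153)) = (-20239 - 873) - 1/153*18/(-28) = -21112 - 1/153*(-1/28)*18 = -21112 + 1/238 = -5024655/238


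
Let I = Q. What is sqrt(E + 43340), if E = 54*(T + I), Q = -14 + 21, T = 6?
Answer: 19*sqrt(122) ≈ 209.86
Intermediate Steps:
Q = 7
I = 7
E = 702 (E = 54*(6 + 7) = 54*13 = 702)
sqrt(E + 43340) = sqrt(702 + 43340) = sqrt(44042) = 19*sqrt(122)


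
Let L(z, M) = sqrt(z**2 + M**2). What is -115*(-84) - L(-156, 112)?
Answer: 9660 - 4*sqrt(2305) ≈ 9468.0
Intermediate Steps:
L(z, M) = sqrt(M**2 + z**2)
-115*(-84) - L(-156, 112) = -115*(-84) - sqrt(112**2 + (-156)**2) = 9660 - sqrt(12544 + 24336) = 9660 - sqrt(36880) = 9660 - 4*sqrt(2305)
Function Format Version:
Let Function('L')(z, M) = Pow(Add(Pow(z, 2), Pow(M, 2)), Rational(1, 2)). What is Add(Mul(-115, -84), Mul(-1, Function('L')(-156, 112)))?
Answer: Add(9660, Mul(-4, Pow(2305, Rational(1, 2)))) ≈ 9468.0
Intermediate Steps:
Function('L')(z, M) = Pow(Add(Pow(M, 2), Pow(z, 2)), Rational(1, 2))
Add(Mul(-115, -84), Mul(-1, Function('L')(-156, 112))) = Add(Mul(-115, -84), Mul(-1, Pow(Add(Pow(112, 2), Pow(-156, 2)), Rational(1, 2)))) = Add(9660, Mul(-1, Pow(Add(12544, 24336), Rational(1, 2)))) = Add(9660, Mul(-1, Pow(36880, Rational(1, 2)))) = Add(9660, Mul(-1, Mul(4, Pow(2305, Rational(1, 2))))) = Add(9660, Mul(-4, Pow(2305, Rational(1, 2))))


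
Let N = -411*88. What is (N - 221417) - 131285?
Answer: -388870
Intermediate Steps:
N = -36168
(N - 221417) - 131285 = (-36168 - 221417) - 131285 = -257585 - 131285 = -388870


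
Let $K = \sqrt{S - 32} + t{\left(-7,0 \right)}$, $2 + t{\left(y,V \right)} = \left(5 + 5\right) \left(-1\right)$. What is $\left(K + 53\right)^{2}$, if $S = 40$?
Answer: $1689 + 164 \sqrt{2} \approx 1920.9$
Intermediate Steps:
$t{\left(y,V \right)} = -12$ ($t{\left(y,V \right)} = -2 + \left(5 + 5\right) \left(-1\right) = -2 + 10 \left(-1\right) = -2 - 10 = -12$)
$K = -12 + 2 \sqrt{2}$ ($K = \sqrt{40 - 32} - 12 = \sqrt{8} - 12 = 2 \sqrt{2} - 12 = -12 + 2 \sqrt{2} \approx -9.1716$)
$\left(K + 53\right)^{2} = \left(\left(-12 + 2 \sqrt{2}\right) + 53\right)^{2} = \left(41 + 2 \sqrt{2}\right)^{2}$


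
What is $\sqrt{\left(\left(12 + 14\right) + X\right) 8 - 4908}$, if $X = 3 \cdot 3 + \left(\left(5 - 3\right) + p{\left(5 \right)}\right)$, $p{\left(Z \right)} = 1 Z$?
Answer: $6 i \sqrt{127} \approx 67.617 i$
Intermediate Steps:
$p{\left(Z \right)} = Z$
$X = 16$ ($X = 3 \cdot 3 + \left(\left(5 - 3\right) + 5\right) = 9 + \left(2 + 5\right) = 9 + 7 = 16$)
$\sqrt{\left(\left(12 + 14\right) + X\right) 8 - 4908} = \sqrt{\left(\left(12 + 14\right) + 16\right) 8 - 4908} = \sqrt{\left(26 + 16\right) 8 - 4908} = \sqrt{42 \cdot 8 - 4908} = \sqrt{336 - 4908} = \sqrt{-4572} = 6 i \sqrt{127}$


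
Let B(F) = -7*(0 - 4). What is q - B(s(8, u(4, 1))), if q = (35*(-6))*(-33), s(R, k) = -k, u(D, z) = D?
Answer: 6902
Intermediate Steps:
B(F) = 28 (B(F) = -7*(-4) = 28)
q = 6930 (q = -210*(-33) = 6930)
q - B(s(8, u(4, 1))) = 6930 - 1*28 = 6930 - 28 = 6902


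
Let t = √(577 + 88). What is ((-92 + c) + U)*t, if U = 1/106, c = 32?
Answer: -6359*√665/106 ≈ -1547.0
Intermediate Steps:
t = √665 ≈ 25.788
U = 1/106 ≈ 0.0094340
((-92 + c) + U)*t = ((-92 + 32) + 1/106)*√665 = (-60 + 1/106)*√665 = -6359*√665/106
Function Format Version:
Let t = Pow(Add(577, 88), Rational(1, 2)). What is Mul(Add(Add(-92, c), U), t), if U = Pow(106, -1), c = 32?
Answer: Mul(Rational(-6359, 106), Pow(665, Rational(1, 2))) ≈ -1547.0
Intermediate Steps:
t = Pow(665, Rational(1, 2)) ≈ 25.788
U = Rational(1, 106) ≈ 0.0094340
Mul(Add(Add(-92, c), U), t) = Mul(Add(Add(-92, 32), Rational(1, 106)), Pow(665, Rational(1, 2))) = Mul(Add(-60, Rational(1, 106)), Pow(665, Rational(1, 2))) = Mul(Rational(-6359, 106), Pow(665, Rational(1, 2)))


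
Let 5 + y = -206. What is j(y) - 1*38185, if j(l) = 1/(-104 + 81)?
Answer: -878256/23 ≈ -38185.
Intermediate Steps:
y = -211 (y = -5 - 206 = -211)
j(l) = -1/23 (j(l) = 1/(-23) = -1/23)
j(y) - 1*38185 = -1/23 - 1*38185 = -1/23 - 38185 = -878256/23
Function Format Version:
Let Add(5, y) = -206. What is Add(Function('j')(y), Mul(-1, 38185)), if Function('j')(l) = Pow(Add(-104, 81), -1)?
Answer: Rational(-878256, 23) ≈ -38185.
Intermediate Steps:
y = -211 (y = Add(-5, -206) = -211)
Function('j')(l) = Rational(-1, 23) (Function('j')(l) = Pow(-23, -1) = Rational(-1, 23))
Add(Function('j')(y), Mul(-1, 38185)) = Add(Rational(-1, 23), Mul(-1, 38185)) = Add(Rational(-1, 23), -38185) = Rational(-878256, 23)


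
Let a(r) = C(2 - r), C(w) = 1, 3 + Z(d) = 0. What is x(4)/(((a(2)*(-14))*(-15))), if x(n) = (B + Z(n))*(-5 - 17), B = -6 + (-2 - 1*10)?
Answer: 11/5 ≈ 2.2000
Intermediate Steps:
Z(d) = -3 (Z(d) = -3 + 0 = -3)
a(r) = 1
B = -18 (B = -6 + (-2 - 10) = -6 - 12 = -18)
x(n) = 462 (x(n) = (-18 - 3)*(-5 - 17) = -21*(-22) = 462)
x(4)/(((a(2)*(-14))*(-15))) = 462/(((1*(-14))*(-15))) = 462/((-14*(-15))) = 462/210 = 462*(1/210) = 11/5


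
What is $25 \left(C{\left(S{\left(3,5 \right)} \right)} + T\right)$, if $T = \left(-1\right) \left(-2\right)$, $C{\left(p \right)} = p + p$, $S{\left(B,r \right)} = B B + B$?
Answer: $650$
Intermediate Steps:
$S{\left(B,r \right)} = B + B^{2}$ ($S{\left(B,r \right)} = B^{2} + B = B + B^{2}$)
$C{\left(p \right)} = 2 p$
$T = 2$
$25 \left(C{\left(S{\left(3,5 \right)} \right)} + T\right) = 25 \left(2 \cdot 3 \left(1 + 3\right) + 2\right) = 25 \left(2 \cdot 3 \cdot 4 + 2\right) = 25 \left(2 \cdot 12 + 2\right) = 25 \left(24 + 2\right) = 25 \cdot 26 = 650$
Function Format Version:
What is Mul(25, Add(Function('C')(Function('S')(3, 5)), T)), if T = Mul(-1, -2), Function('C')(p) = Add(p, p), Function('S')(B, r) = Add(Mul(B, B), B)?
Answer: 650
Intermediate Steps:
Function('S')(B, r) = Add(B, Pow(B, 2)) (Function('S')(B, r) = Add(Pow(B, 2), B) = Add(B, Pow(B, 2)))
Function('C')(p) = Mul(2, p)
T = 2
Mul(25, Add(Function('C')(Function('S')(3, 5)), T)) = Mul(25, Add(Mul(2, Mul(3, Add(1, 3))), 2)) = Mul(25, Add(Mul(2, Mul(3, 4)), 2)) = Mul(25, Add(Mul(2, 12), 2)) = Mul(25, Add(24, 2)) = Mul(25, 26) = 650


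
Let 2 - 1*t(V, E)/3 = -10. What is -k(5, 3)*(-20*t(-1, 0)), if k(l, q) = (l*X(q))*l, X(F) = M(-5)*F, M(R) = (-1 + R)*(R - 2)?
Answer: 2268000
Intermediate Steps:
M(R) = (-1 + R)*(-2 + R)
X(F) = 42*F (X(F) = (2 + (-5)² - 3*(-5))*F = (2 + 25 + 15)*F = 42*F)
t(V, E) = 36 (t(V, E) = 6 - 3*(-10) = 6 + 30 = 36)
k(l, q) = 42*q*l² (k(l, q) = (l*(42*q))*l = (42*l*q)*l = 42*q*l²)
-k(5, 3)*(-20*t(-1, 0)) = -42*3*5²*(-20*36) = -42*3*25*(-720) = -3150*(-720) = -1*(-2268000) = 2268000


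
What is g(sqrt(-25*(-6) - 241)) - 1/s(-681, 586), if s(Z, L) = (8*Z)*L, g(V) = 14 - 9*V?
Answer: 44695393/3192528 - 9*I*sqrt(91) ≈ 14.0 - 85.854*I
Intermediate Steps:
s(Z, L) = 8*L*Z
g(sqrt(-25*(-6) - 241)) - 1/s(-681, 586) = (14 - 9*sqrt(-25*(-6) - 241)) - 1/(8*586*(-681)) = (14 - 9*sqrt(150 - 241)) - 1/(-3192528) = (14 - 9*I*sqrt(91)) - 1*(-1/3192528) = (14 - 9*I*sqrt(91)) + 1/3192528 = 44695393/3192528 - 9*I*sqrt(91)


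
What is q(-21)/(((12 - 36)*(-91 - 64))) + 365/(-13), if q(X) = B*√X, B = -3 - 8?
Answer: -365/13 - 11*I*√21/3720 ≈ -28.077 - 0.013551*I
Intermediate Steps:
B = -11
q(X) = -11*√X
q(-21)/(((12 - 36)*(-91 - 64))) + 365/(-13) = (-11*I*√21)/(((12 - 36)*(-91 - 64))) + 365/(-13) = (-11*I*√21)/((-24*(-155))) + 365*(-1/13) = -11*I*√21/3720 - 365/13 = -365/13 - 11*I*√21/3720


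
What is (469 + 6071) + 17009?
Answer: 23549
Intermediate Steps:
(469 + 6071) + 17009 = 6540 + 17009 = 23549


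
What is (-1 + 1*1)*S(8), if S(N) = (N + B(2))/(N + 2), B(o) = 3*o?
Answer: 0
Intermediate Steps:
S(N) = (6 + N)/(2 + N) (S(N) = (N + 3*2)/(N + 2) = (N + 6)/(2 + N) = (6 + N)/(2 + N))
(-1 + 1*1)*S(8) = (-1 + 1*1)*((6 + 8)/(2 + 8)) = (-1 + 1)*(14/10) = 0*((⅒)*14) = 0*(7/5) = 0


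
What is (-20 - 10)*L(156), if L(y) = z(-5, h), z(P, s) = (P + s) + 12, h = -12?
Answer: 150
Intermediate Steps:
z(P, s) = 12 + P + s
L(y) = -5 (L(y) = 12 - 5 - 12 = -5)
(-20 - 10)*L(156) = (-20 - 10)*(-5) = -30*(-5) = 150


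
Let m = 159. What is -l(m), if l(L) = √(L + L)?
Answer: -√318 ≈ -17.833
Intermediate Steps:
l(L) = √2*√L (l(L) = √(2*L) = √2*√L)
-l(m) = -√2*√159 = -√318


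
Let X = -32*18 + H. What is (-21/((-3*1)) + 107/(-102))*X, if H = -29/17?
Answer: -5961347/1734 ≈ -3437.9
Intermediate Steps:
H = -29/17 (H = -29*1/17 = -29/17 ≈ -1.7059)
X = -9821/17 (X = -32*18 - 29/17 = -576 - 29/17 = -9821/17 ≈ -577.71)
(-21/((-3*1)) + 107/(-102))*X = (-21/((-3*1)) + 107/(-102))*(-9821/17) = (-21/(-3) + 107*(-1/102))*(-9821/17) = (-21*(-1/3) - 107/102)*(-9821/17) = (7 - 107/102)*(-9821/17) = (607/102)*(-9821/17) = -5961347/1734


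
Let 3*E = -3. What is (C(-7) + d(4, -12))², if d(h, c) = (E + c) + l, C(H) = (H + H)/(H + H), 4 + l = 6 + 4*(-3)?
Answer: 484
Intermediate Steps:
E = -1 (E = (⅓)*(-3) = -1)
l = -10 (l = -4 + (6 + 4*(-3)) = -4 + (6 - 12) = -4 - 6 = -10)
C(H) = 1 (C(H) = (2*H)/((2*H)) = (2*H)*(1/(2*H)) = 1)
d(h, c) = -11 + c (d(h, c) = (-1 + c) - 10 = -11 + c)
(C(-7) + d(4, -12))² = (1 + (-11 - 12))² = (1 - 23)² = (-22)² = 484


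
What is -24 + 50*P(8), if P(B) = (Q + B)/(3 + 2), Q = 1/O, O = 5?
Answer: 58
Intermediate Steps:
Q = ⅕ (Q = 1/5 = ⅕ ≈ 0.20000)
P(B) = 1/25 + B/5 (P(B) = (⅕ + B)/(3 + 2) = (⅕ + B)/5 = (⅕ + B)*(⅕) = 1/25 + B/5)
-24 + 50*P(8) = -24 + 50*(1/25 + (⅕)*8) = -24 + 50*(1/25 + 8/5) = -24 + 50*(41/25) = -24 + 82 = 58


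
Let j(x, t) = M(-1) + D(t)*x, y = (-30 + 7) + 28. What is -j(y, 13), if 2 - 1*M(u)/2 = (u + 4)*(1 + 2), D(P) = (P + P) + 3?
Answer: -131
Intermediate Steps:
D(P) = 3 + 2*P (D(P) = 2*P + 3 = 3 + 2*P)
y = 5 (y = -23 + 28 = 5)
M(u) = -20 - 6*u (M(u) = 4 - 2*(u + 4)*(1 + 2) = 4 - 2*(4 + u)*3 = 4 - 2*(12 + 3*u) = 4 + (-24 - 6*u) = -20 - 6*u)
j(x, t) = -14 + x*(3 + 2*t) (j(x, t) = (-20 - 6*(-1)) + (3 + 2*t)*x = (-20 + 6) + x*(3 + 2*t) = -14 + x*(3 + 2*t))
-j(y, 13) = -(-14 + 5*(3 + 2*13)) = -(-14 + 5*(3 + 26)) = -(-14 + 5*29) = -(-14 + 145) = -1*131 = -131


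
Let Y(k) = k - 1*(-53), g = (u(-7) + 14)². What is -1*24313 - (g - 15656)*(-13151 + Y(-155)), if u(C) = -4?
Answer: -206187981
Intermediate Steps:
g = 100 (g = (-4 + 14)² = 10² = 100)
Y(k) = 53 + k (Y(k) = k + 53 = 53 + k)
-1*24313 - (g - 15656)*(-13151 + Y(-155)) = -1*24313 - (100 - 15656)*(-13151 + (53 - 155)) = -24313 - (-15556)*(-13151 - 102) = -24313 - (-15556)*(-13253) = -24313 - 1*206163668 = -24313 - 206163668 = -206187981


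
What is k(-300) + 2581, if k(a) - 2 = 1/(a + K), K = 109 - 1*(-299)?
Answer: 278965/108 ≈ 2583.0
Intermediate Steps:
K = 408 (K = 109 + 299 = 408)
k(a) = 2 + 1/(408 + a) (k(a) = 2 + 1/(a + 408) = 2 + 1/(408 + a))
k(-300) + 2581 = (817 + 2*(-300))/(408 - 300) + 2581 = (817 - 600)/108 + 2581 = (1/108)*217 + 2581 = 217/108 + 2581 = 278965/108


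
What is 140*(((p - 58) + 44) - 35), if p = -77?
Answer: -17640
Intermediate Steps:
140*(((p - 58) + 44) - 35) = 140*(((-77 - 58) + 44) - 35) = 140*((-135 + 44) - 35) = 140*(-91 - 35) = 140*(-126) = -17640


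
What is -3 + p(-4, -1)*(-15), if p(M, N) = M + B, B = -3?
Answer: 102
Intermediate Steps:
p(M, N) = -3 + M (p(M, N) = M - 3 = -3 + M)
-3 + p(-4, -1)*(-15) = -3 + (-3 - 4)*(-15) = -3 - 7*(-15) = -3 + 105 = 102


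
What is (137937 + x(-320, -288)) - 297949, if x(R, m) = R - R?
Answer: -160012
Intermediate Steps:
x(R, m) = 0
(137937 + x(-320, -288)) - 297949 = (137937 + 0) - 297949 = 137937 - 297949 = -160012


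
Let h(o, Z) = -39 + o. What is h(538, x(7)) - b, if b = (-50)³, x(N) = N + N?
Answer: 125499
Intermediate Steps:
x(N) = 2*N
b = -125000
h(538, x(7)) - b = (-39 + 538) - 1*(-125000) = 499 + 125000 = 125499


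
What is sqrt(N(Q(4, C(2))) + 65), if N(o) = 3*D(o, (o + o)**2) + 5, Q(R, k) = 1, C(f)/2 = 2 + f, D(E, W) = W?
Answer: sqrt(82) ≈ 9.0554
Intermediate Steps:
C(f) = 4 + 2*f (C(f) = 2*(2 + f) = 4 + 2*f)
N(o) = 5 + 12*o**2 (N(o) = 3*(o + o)**2 + 5 = 3*(2*o)**2 + 5 = 3*(4*o**2) + 5 = 12*o**2 + 5 = 5 + 12*o**2)
sqrt(N(Q(4, C(2))) + 65) = sqrt((5 + 12*1**2) + 65) = sqrt((5 + 12*1) + 65) = sqrt((5 + 12) + 65) = sqrt(17 + 65) = sqrt(82)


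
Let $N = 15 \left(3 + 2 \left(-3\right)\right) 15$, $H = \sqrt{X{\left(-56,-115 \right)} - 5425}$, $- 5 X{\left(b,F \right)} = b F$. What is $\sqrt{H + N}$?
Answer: $\sqrt{-675 + 7 i \sqrt{137}} \approx 1.5739 + 26.028 i$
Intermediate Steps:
$X{\left(b,F \right)} = - \frac{F b}{5}$ ($X{\left(b,F \right)} = - \frac{b F}{5} = - \frac{F b}{5}$)
$H = 7 i \sqrt{137}$ ($H = \sqrt{\left(- \frac{1}{5}\right) \left(-115\right) \left(-56\right) - 5425} = \sqrt{-1288 - 5425} = \sqrt{-6713} = 7 i \sqrt{137} \approx 81.933 i$)
$N = -675$ ($N = 15 \left(3 - 6\right) 15 = 15 \left(-3\right) 15 = \left(-45\right) 15 = -675$)
$\sqrt{H + N} = \sqrt{7 i \sqrt{137} - 675} = \sqrt{-675 + 7 i \sqrt{137}}$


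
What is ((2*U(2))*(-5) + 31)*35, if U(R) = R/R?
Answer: 735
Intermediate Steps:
U(R) = 1
((2*U(2))*(-5) + 31)*35 = ((2*1)*(-5) + 31)*35 = (2*(-5) + 31)*35 = (-10 + 31)*35 = 21*35 = 735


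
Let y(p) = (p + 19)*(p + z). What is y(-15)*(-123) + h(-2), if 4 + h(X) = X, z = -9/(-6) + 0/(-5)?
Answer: 6636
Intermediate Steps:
z = 3/2 (z = -9*(-⅙) + 0*(-⅕) = 3/2 + 0 = 3/2 ≈ 1.5000)
y(p) = (19 + p)*(3/2 + p) (y(p) = (p + 19)*(p + 3/2) = (19 + p)*(3/2 + p))
h(X) = -4 + X
y(-15)*(-123) + h(-2) = (57/2 + (-15)² + (41/2)*(-15))*(-123) + (-4 - 2) = (57/2 + 225 - 615/2)*(-123) - 6 = -54*(-123) - 6 = 6642 - 6 = 6636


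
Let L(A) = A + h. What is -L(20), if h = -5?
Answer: -15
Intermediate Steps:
L(A) = -5 + A (L(A) = A - 5 = -5 + A)
-L(20) = -(-5 + 20) = -1*15 = -15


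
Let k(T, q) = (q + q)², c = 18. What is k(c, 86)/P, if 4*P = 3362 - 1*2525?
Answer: 118336/837 ≈ 141.38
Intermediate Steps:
k(T, q) = 4*q² (k(T, q) = (2*q)² = 4*q²)
P = 837/4 (P = (3362 - 1*2525)/4 = (3362 - 2525)/4 = (¼)*837 = 837/4 ≈ 209.25)
k(c, 86)/P = (4*86²)/(837/4) = (4*7396)*(4/837) = 29584*(4/837) = 118336/837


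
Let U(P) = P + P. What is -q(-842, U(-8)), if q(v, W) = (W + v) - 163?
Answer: 1021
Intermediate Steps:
U(P) = 2*P
q(v, W) = -163 + W + v
-q(-842, U(-8)) = -(-163 + 2*(-8) - 842) = -(-163 - 16 - 842) = -1*(-1021) = 1021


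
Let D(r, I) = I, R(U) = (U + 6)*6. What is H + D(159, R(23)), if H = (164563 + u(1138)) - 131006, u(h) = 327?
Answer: 34058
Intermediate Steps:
R(U) = 36 + 6*U (R(U) = (6 + U)*6 = 36 + 6*U)
H = 33884 (H = (164563 + 327) - 131006 = 164890 - 131006 = 33884)
H + D(159, R(23)) = 33884 + (36 + 6*23) = 33884 + (36 + 138) = 33884 + 174 = 34058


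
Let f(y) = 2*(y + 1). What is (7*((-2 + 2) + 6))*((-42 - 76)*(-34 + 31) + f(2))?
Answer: 15120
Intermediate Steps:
f(y) = 2 + 2*y (f(y) = 2*(1 + y) = 2 + 2*y)
(7*((-2 + 2) + 6))*((-42 - 76)*(-34 + 31) + f(2)) = (7*((-2 + 2) + 6))*((-42 - 76)*(-34 + 31) + (2 + 2*2)) = (7*(0 + 6))*(-118*(-3) + (2 + 4)) = (7*6)*(354 + 6) = 42*360 = 15120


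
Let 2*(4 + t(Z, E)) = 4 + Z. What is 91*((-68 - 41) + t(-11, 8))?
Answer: -21203/2 ≈ -10602.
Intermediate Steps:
t(Z, E) = -2 + Z/2 (t(Z, E) = -4 + (4 + Z)/2 = -4 + (2 + Z/2) = -2 + Z/2)
91*((-68 - 41) + t(-11, 8)) = 91*((-68 - 41) + (-2 + (½)*(-11))) = 91*(-109 + (-2 - 11/2)) = 91*(-109 - 15/2) = 91*(-233/2) = -21203/2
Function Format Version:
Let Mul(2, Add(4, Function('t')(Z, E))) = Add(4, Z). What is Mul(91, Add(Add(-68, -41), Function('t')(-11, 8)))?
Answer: Rational(-21203, 2) ≈ -10602.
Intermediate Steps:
Function('t')(Z, E) = Add(-2, Mul(Rational(1, 2), Z)) (Function('t')(Z, E) = Add(-4, Mul(Rational(1, 2), Add(4, Z))) = Add(-4, Add(2, Mul(Rational(1, 2), Z))) = Add(-2, Mul(Rational(1, 2), Z)))
Mul(91, Add(Add(-68, -41), Function('t')(-11, 8))) = Mul(91, Add(Add(-68, -41), Add(-2, Mul(Rational(1, 2), -11)))) = Mul(91, Add(-109, Add(-2, Rational(-11, 2)))) = Mul(91, Add(-109, Rational(-15, 2))) = Mul(91, Rational(-233, 2)) = Rational(-21203, 2)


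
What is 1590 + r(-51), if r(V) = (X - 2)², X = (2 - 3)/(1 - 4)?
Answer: 14335/9 ≈ 1592.8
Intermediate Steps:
X = ⅓ (X = -1/(-3) = -1*(-⅓) = ⅓ ≈ 0.33333)
r(V) = 25/9 (r(V) = (⅓ - 2)² = (-5/3)² = 25/9)
1590 + r(-51) = 1590 + 25/9 = 14335/9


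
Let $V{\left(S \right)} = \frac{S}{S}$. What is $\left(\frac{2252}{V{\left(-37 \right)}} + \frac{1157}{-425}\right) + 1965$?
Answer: $\frac{1791068}{425} \approx 4214.3$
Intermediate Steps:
$V{\left(S \right)} = 1$
$\left(\frac{2252}{V{\left(-37 \right)}} + \frac{1157}{-425}\right) + 1965 = \left(\frac{2252}{1} + \frac{1157}{-425}\right) + 1965 = \left(2252 \cdot 1 + 1157 \left(- \frac{1}{425}\right)\right) + 1965 = \left(2252 - \frac{1157}{425}\right) + 1965 = \frac{955943}{425} + 1965 = \frac{1791068}{425}$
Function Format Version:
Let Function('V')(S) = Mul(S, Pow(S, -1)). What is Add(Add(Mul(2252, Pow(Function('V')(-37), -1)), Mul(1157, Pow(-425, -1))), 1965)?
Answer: Rational(1791068, 425) ≈ 4214.3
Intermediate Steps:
Function('V')(S) = 1
Add(Add(Mul(2252, Pow(Function('V')(-37), -1)), Mul(1157, Pow(-425, -1))), 1965) = Add(Add(Mul(2252, Pow(1, -1)), Mul(1157, Pow(-425, -1))), 1965) = Add(Add(Mul(2252, 1), Mul(1157, Rational(-1, 425))), 1965) = Add(Add(2252, Rational(-1157, 425)), 1965) = Add(Rational(955943, 425), 1965) = Rational(1791068, 425)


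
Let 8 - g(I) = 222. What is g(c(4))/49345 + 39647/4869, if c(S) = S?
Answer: 1955339249/240260805 ≈ 8.1384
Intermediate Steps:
g(I) = -214 (g(I) = 8 - 1*222 = 8 - 222 = -214)
g(c(4))/49345 + 39647/4869 = -214/49345 + 39647/4869 = 1955339249/240260805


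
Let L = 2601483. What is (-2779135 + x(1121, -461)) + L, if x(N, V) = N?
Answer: -176531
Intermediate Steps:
(-2779135 + x(1121, -461)) + L = (-2779135 + 1121) + 2601483 = -2778014 + 2601483 = -176531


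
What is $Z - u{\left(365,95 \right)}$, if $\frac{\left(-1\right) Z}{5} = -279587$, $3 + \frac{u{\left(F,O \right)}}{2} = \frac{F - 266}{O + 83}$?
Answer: $\frac{124416650}{89} \approx 1.3979 \cdot 10^{6}$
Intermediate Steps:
$u{\left(F,O \right)} = -6 + \frac{2 \left(-266 + F\right)}{83 + O}$ ($u{\left(F,O \right)} = -6 + 2 \frac{F - 266}{O + 83} = -6 + 2 \frac{-266 + F}{83 + O} = -6 + \frac{2 \left(-266 + F\right)}{83 + O}$)
$Z = 1397935$ ($Z = \left(-5\right) \left(-279587\right) = 1397935$)
$Z - u{\left(365,95 \right)} = 1397935 - \frac{2 \left(-515 + 365 - 285\right)}{83 + 95} = 1397935 - \frac{2 \left(-515 + 365 - 285\right)}{178} = 1397935 - 2 \cdot \frac{1}{178} \left(-435\right) = 1397935 - - \frac{435}{89} = 1397935 + \frac{435}{89} = \frac{124416650}{89}$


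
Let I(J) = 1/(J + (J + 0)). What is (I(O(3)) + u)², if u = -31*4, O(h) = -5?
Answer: 1540081/100 ≈ 15401.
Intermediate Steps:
I(J) = 1/(2*J) (I(J) = 1/(J + J) = 1/(2*J))
u = -124
(I(O(3)) + u)² = ((½)/(-5) - 124)² = ((½)*(-⅕) - 124)² = (-⅒ - 124)² = (-1241/10)² = 1540081/100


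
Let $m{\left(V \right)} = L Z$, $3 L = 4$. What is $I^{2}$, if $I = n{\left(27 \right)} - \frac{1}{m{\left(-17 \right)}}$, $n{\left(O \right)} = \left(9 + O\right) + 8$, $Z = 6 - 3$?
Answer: $\frac{30625}{16} \approx 1914.1$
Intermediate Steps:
$Z = 3$ ($Z = 6 - 3 = 3$)
$L = \frac{4}{3}$ ($L = \frac{1}{3} \cdot 4 = \frac{4}{3} \approx 1.3333$)
$m{\left(V \right)} = 4$ ($m{\left(V \right)} = \frac{4}{3} \cdot 3 = 4$)
$n{\left(O \right)} = 17 + O$
$I = \frac{175}{4}$ ($I = \left(17 + 27\right) - \frac{1}{4} = 44 - \frac{1}{4} = \frac{175}{4} \approx 43.75$)
$I^{2} = \left(\frac{175}{4}\right)^{2} = \frac{30625}{16}$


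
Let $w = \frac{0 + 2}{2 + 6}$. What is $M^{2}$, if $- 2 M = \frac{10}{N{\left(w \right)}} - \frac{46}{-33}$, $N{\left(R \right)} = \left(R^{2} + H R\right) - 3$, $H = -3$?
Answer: $\frac{1646089}{3790809} \approx 0.43423$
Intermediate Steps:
$w = \frac{1}{4}$ ($w = \frac{2}{8} = 2 \cdot \frac{1}{8} = \frac{1}{4} \approx 0.25$)
$N{\left(R \right)} = -3 + R^{2} - 3 R$ ($N{\left(R \right)} = \left(R^{2} - 3 R\right) - 3 = -3 + R^{2} - 3 R$)
$M = \frac{1283}{1947}$ ($M = - \frac{\frac{10}{-3 + \left(\frac{1}{4}\right)^{2} - \frac{3}{4}} - \frac{46}{-33}}{2} = - \frac{\frac{10}{-3 + \frac{1}{16} - \frac{3}{4}} - - \frac{46}{33}}{2} = - \frac{\frac{10}{- \frac{59}{16}} + \frac{46}{33}}{2} = - \frac{10 \left(- \frac{16}{59}\right) + \frac{46}{33}}{2} = - \frac{- \frac{160}{59} + \frac{46}{33}}{2} = \left(- \frac{1}{2}\right) \left(- \frac{2566}{1947}\right) = \frac{1283}{1947} \approx 0.65896$)
$M^{2} = \left(\frac{1283}{1947}\right)^{2} = \frac{1646089}{3790809}$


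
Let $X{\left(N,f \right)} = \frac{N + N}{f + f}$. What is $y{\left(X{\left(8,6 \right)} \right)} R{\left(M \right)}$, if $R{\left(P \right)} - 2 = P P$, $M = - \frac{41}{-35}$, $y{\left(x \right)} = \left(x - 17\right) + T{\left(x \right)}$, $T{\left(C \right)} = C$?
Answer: $- \frac{59211}{1225} \approx -48.336$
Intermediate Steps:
$X{\left(N,f \right)} = \frac{N}{f}$ ($X{\left(N,f \right)} = \frac{2 N}{2 f} = 2 N \frac{1}{2 f} = \frac{N}{f}$)
$y{\left(x \right)} = -17 + 2 x$ ($y{\left(x \right)} = \left(x - 17\right) + x = \left(-17 + x\right) + x = -17 + 2 x$)
$M = \frac{41}{35}$ ($M = \left(-41\right) \left(- \frac{1}{35}\right) = \frac{41}{35} \approx 1.1714$)
$R{\left(P \right)} = 2 + P^{2}$ ($R{\left(P \right)} = 2 + P P = 2 + P^{2}$)
$y{\left(X{\left(8,6 \right)} \right)} R{\left(M \right)} = \left(-17 + 2 \cdot \frac{8}{6}\right) \left(2 + \left(\frac{41}{35}\right)^{2}\right) = \left(-17 + 2 \cdot 8 \cdot \frac{1}{6}\right) \left(2 + \frac{1681}{1225}\right) = \left(-17 + 2 \cdot \frac{4}{3}\right) \frac{4131}{1225} = \left(-17 + \frac{8}{3}\right) \frac{4131}{1225} = \left(- \frac{43}{3}\right) \frac{4131}{1225} = - \frac{59211}{1225}$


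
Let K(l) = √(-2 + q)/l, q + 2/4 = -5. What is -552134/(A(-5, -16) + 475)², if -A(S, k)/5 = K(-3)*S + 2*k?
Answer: -3312804*I/(31750*√30 + 2416225*I) ≈ -1.364 - 0.098171*I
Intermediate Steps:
q = -11/2 (q = -½ - 5 = -11/2 ≈ -5.5000)
K(l) = I*√30/(2*l) (K(l) = √(-2 - 11/2)/l = √(-15/2)/l = (I*√30/2)/l = I*√30/(2*l))
A(S, k) = -10*k + 5*I*S*√30/6 (A(S, k) = -5*(((½)*I*√30/(-3))*S + 2*k) = -5*(((½)*I*√30*(-⅓))*S + 2*k) = -5*((-I*√30/6)*S + 2*k) = -5*(-I*S*√30/6 + 2*k) = -5*(2*k - I*S*√30/6) = -10*k + 5*I*S*√30/6)
-552134/(A(-5, -16) + 475)² = -552134/((-10*(-16) + (⅚)*I*(-5)*√30) + 475)² = -552134/((160 - 25*I*√30/6) + 475)² = -552134/(635 - 25*I*√30/6)²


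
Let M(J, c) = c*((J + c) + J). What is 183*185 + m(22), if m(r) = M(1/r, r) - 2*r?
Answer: 34297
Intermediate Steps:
M(J, c) = c*(c + 2*J)
m(r) = -2*r + r*(r + 2/r) (m(r) = r*(r + 2/r) - 2*r = -2*r + r*(r + 2/r))
183*185 + m(22) = 183*185 + (2 + 22² - 2*22) = 33855 + (2 + 484 - 44) = 33855 + 442 = 34297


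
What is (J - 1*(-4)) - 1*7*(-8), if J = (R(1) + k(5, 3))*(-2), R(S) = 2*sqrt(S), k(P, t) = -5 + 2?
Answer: 62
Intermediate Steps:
k(P, t) = -3
J = 2 (J = (2*sqrt(1) - 3)*(-2) = (2*1 - 3)*(-2) = (2 - 3)*(-2) = -1*(-2) = 2)
(J - 1*(-4)) - 1*7*(-8) = (2 - 1*(-4)) - 1*7*(-8) = (2 + 4) - 7*(-8) = 6 + 56 = 62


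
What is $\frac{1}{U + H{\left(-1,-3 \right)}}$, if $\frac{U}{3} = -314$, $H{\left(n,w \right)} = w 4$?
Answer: $- \frac{1}{954} \approx -0.0010482$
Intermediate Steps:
$H{\left(n,w \right)} = 4 w$
$U = -942$ ($U = 3 \left(-314\right) = -942$)
$\frac{1}{U + H{\left(-1,-3 \right)}} = \frac{1}{-942 + 4 \left(-3\right)} = \frac{1}{-942 - 12} = \frac{1}{-954} = - \frac{1}{954}$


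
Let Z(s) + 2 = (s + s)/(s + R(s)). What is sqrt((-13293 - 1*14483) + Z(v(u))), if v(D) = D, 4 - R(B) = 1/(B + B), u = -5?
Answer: I*sqrt(249902)/3 ≈ 166.63*I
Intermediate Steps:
R(B) = 4 - 1/(2*B) (R(B) = 4 - 1/(B + B) = 4 - 1/(2*B))
Z(s) = -2 + 2*s/(4 + s - 1/(2*s)) (Z(s) = -2 + (s + s)/(s + (4 - 1/(2*s))) = -2 + (2*s)/(4 + s - 1/(2*s)) = -2 + 2*s/(4 + s - 1/(2*s)))
sqrt((-13293 - 1*14483) + Z(v(u))) = sqrt((-13293 - 1*14483) + 2*(1 - 8*(-5))/(-1 + 2*(-5)**2 + 8*(-5))) = sqrt((-13293 - 14483) + 2*(1 + 40)/(-1 + 2*25 - 40)) = sqrt(-27776 + 2*41/(-1 + 50 - 40)) = sqrt(-27776 + 2*41/9) = sqrt(-27776 + 2*(1/9)*41) = sqrt(-27776 + 82/9) = sqrt(-249902/9) = I*sqrt(249902)/3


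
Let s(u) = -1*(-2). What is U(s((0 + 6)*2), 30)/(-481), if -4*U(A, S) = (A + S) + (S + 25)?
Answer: 87/1924 ≈ 0.045218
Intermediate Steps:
s(u) = 2
U(A, S) = -25/4 - S/2 - A/4 (U(A, S) = -((A + S) + (S + 25))/4 = -((A + S) + (25 + S))/4 = -(25 + A + 2*S)/4 = -25/4 - S/2 - A/4)
U(s((0 + 6)*2), 30)/(-481) = (-25/4 - 1/2*30 - 1/4*2)/(-481) = (-25/4 - 15 - 1/2)*(-1/481) = -87/4*(-1/481) = 87/1924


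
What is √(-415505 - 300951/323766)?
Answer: I*√537718138455966/35974 ≈ 644.6*I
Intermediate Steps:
√(-415505 - 300951/323766) = √(-415505 - 300951*1/323766) = √(-415505 - 33439/35974) = √(-14947410309/35974) = I*√537718138455966/35974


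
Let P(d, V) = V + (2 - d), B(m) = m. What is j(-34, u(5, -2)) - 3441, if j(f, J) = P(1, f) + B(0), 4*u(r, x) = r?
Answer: -3474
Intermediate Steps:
P(d, V) = 2 + V - d
u(r, x) = r/4
j(f, J) = 1 + f (j(f, J) = (2 + f - 1*1) + 0 = (2 + f - 1) + 0 = (1 + f) + 0 = 1 + f)
j(-34, u(5, -2)) - 3441 = (1 - 34) - 3441 = -33 - 3441 = -3474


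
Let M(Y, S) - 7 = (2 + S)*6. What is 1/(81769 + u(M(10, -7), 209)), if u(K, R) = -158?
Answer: 1/81611 ≈ 1.2253e-5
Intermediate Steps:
M(Y, S) = 19 + 6*S (M(Y, S) = 7 + (2 + S)*6 = 7 + (12 + 6*S) = 19 + 6*S)
1/(81769 + u(M(10, -7), 209)) = 1/(81769 - 158) = 1/81611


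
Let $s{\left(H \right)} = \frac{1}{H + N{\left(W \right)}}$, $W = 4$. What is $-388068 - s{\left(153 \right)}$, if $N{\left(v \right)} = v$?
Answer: $- \frac{60926677}{157} \approx -3.8807 \cdot 10^{5}$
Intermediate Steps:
$s{\left(H \right)} = \frac{1}{4 + H}$ ($s{\left(H \right)} = \frac{1}{H + 4} = \frac{1}{4 + H}$)
$-388068 - s{\left(153 \right)} = -388068 - \frac{1}{4 + 153} = -388068 - \frac{1}{157} = - \frac{60926677}{157}$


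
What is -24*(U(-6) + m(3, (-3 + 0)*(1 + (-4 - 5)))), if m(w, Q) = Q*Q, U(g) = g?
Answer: -13680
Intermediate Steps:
m(w, Q) = Q**2
-24*(U(-6) + m(3, (-3 + 0)*(1 + (-4 - 5)))) = -24*(-6 + ((-3 + 0)*(1 + (-4 - 5)))**2) = -24*(-6 + (-3*(1 - 9))**2) = -24*(-6 + (-3*(-8))**2) = -24*(-6 + 24**2) = -24*(-6 + 576) = -24*570 = -13680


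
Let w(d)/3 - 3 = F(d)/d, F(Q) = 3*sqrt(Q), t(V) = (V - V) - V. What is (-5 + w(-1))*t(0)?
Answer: 0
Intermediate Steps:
t(V) = -V (t(V) = 0 - V = -V)
w(d) = 9 + 9/sqrt(d) (w(d) = 9 + 3*((3*sqrt(d))/d) = 9 + 3*(3/sqrt(d)) = 9 + 9/sqrt(d))
(-5 + w(-1))*t(0) = (-5 + (9 + 9/sqrt(-1)))*(-1*0) = (-5 + (9 + 9*(-I)))*0 = (-5 + (9 - 9*I))*0 = (4 - 9*I)*0 = 0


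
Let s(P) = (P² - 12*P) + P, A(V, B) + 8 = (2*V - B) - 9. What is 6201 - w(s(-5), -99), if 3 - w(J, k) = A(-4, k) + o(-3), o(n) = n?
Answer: 6269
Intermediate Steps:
A(V, B) = -17 - B + 2*V (A(V, B) = -8 + ((2*V - B) - 9) = -8 + ((-B + 2*V) - 9) = -8 + (-9 - B + 2*V) = -17 - B + 2*V)
s(P) = P² - 11*P
w(J, k) = 31 + k (w(J, k) = 3 - ((-17 - k + 2*(-4)) - 3) = 3 - ((-17 - k - 8) - 3) = 3 - ((-25 - k) - 3) = 3 - (-28 - k) = 3 + (28 + k) = 31 + k)
6201 - w(s(-5), -99) = 6201 - (31 - 99) = 6201 - 1*(-68) = 6201 + 68 = 6269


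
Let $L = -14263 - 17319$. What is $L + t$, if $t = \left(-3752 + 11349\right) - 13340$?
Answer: $-37325$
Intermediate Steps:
$L = -31582$ ($L = -14263 - 17319 = -31582$)
$t = -5743$ ($t = 7597 - 13340 = -5743$)
$L + t = -31582 - 5743 = -37325$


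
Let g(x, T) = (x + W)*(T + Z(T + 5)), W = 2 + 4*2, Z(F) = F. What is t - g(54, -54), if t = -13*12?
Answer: 6436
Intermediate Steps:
W = 10 (W = 2 + 8 = 10)
t = -156
g(x, T) = (5 + 2*T)*(10 + x) (g(x, T) = (x + 10)*(T + (T + 5)) = (10 + x)*(T + (5 + T)) = (10 + x)*(5 + 2*T) = (5 + 2*T)*(10 + x))
t - g(54, -54) = -156 - (50 + 20*(-54) - 54*54 + 54*(5 - 54)) = -156 - (50 - 1080 - 2916 + 54*(-49)) = -156 - (50 - 1080 - 2916 - 2646) = -156 - 1*(-6592) = -156 + 6592 = 6436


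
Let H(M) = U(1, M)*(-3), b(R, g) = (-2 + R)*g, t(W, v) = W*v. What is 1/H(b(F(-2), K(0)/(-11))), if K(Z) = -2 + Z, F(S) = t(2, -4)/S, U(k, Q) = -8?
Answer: 1/24 ≈ 0.041667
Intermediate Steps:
F(S) = -8/S (F(S) = (2*(-4))/S = -8/S)
b(R, g) = g*(-2 + R)
H(M) = 24 (H(M) = -8*(-3) = 24)
1/H(b(F(-2), K(0)/(-11))) = 1/24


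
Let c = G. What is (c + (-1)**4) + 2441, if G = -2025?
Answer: 417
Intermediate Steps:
c = -2025
(c + (-1)**4) + 2441 = (-2025 + (-1)**4) + 2441 = (-2025 + 1) + 2441 = -2024 + 2441 = 417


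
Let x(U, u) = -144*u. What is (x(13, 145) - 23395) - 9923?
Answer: -54198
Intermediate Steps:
(x(13, 145) - 23395) - 9923 = (-144*145 - 23395) - 9923 = (-20880 - 23395) - 9923 = -44275 - 9923 = -54198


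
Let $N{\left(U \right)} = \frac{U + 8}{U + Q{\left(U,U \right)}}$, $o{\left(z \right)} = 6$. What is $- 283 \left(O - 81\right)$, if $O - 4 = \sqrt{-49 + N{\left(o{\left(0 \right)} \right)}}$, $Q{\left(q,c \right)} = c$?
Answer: $21791 - \frac{283 i \sqrt{1722}}{6} \approx 21791.0 - 1957.3 i$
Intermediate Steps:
$N{\left(U \right)} = \frac{8 + U}{2 U}$ ($N{\left(U \right)} = \frac{U + 8}{U + U} = \frac{8 + U}{2 U}$)
$O = 4 + \frac{i \sqrt{1722}}{6}$ ($O = 4 + \sqrt{-49 + \frac{8 + 6}{2 \cdot 6}} = 4 + \sqrt{-49 + \frac{1}{2} \cdot \frac{1}{6} \cdot 14} = 4 + \sqrt{-49 + \frac{7}{6}} = 4 + \sqrt{- \frac{287}{6}} = 4 + \frac{i \sqrt{1722}}{6} \approx 4.0 + 6.9162 i$)
$- 283 \left(O - 81\right) = - 283 \left(\left(4 + \frac{i \sqrt{1722}}{6}\right) - 81\right) = - 283 \left(-77 + \frac{i \sqrt{1722}}{6}\right) = 21791 - \frac{283 i \sqrt{1722}}{6}$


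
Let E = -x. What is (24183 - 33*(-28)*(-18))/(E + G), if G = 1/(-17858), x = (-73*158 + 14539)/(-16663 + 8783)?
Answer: 106258457304/5365541 ≈ 19804.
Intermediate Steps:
x = -601/1576 (x = (-11534 + 14539)/(-7880) = 3005*(-1/7880) = -601/1576 ≈ -0.38135)
E = 601/1576 (E = -1*(-601/1576) = 601/1576 ≈ 0.38135)
G = -1/17858 ≈ -5.5997e-5
(24183 - 33*(-28)*(-18))/(E + G) = (24183 - 33*(-28)*(-18))/(601/1576 - 1/17858) = (24183 + 924*(-18))/(5365541/14072104) = (24183 - 16632)*(14072104/5365541) = 7551*(14072104/5365541) = 106258457304/5365541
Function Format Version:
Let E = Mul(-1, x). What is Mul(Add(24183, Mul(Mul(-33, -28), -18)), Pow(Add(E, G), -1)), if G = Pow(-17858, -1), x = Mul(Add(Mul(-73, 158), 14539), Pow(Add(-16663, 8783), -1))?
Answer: Rational(106258457304, 5365541) ≈ 19804.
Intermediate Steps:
x = Rational(-601, 1576) (x = Mul(Add(-11534, 14539), Pow(-7880, -1)) = Mul(3005, Rational(-1, 7880)) = Rational(-601, 1576) ≈ -0.38135)
E = Rational(601, 1576) (E = Mul(-1, Rational(-601, 1576)) = Rational(601, 1576) ≈ 0.38135)
G = Rational(-1, 17858) ≈ -5.5997e-5
Mul(Add(24183, Mul(Mul(-33, -28), -18)), Pow(Add(E, G), -1)) = Mul(Add(24183, Mul(Mul(-33, -28), -18)), Pow(Add(Rational(601, 1576), Rational(-1, 17858)), -1)) = Mul(Add(24183, Mul(924, -18)), Pow(Rational(5365541, 14072104), -1)) = Mul(Add(24183, -16632), Rational(14072104, 5365541)) = Mul(7551, Rational(14072104, 5365541)) = Rational(106258457304, 5365541)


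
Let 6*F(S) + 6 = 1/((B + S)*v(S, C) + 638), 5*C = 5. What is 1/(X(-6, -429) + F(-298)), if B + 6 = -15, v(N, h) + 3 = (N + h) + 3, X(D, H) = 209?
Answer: 572286/119035489 ≈ 0.0048077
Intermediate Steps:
C = 1 (C = (⅕)*5 = 1)
v(N, h) = N + h (v(N, h) = -3 + ((N + h) + 3) = -3 + (3 + N + h) = N + h)
B = -21 (B = -6 - 15 = -21)
F(S) = -1 + 1/(6*(638 + (1 + S)*(-21 + S))) (F(S) = -1 + 1/(6*((-21 + S)*(S + 1) + 638)) = -1 + 1/(6*((-21 + S)*(1 + S) + 638)) = -1 + 1/(6*((1 + S)*(-21 + S) + 638)) = -1 + 1/(6*(638 + (1 + S)*(-21 + S))))
1/(X(-6, -429) + F(-298)) = 1/(209 + (-3701/6 - 1*(-298)² + 20*(-298))/(617 + (-298)² - 20*(-298))) = 1/(209 + (-3701/6 - 1*88804 - 5960)/(617 + 88804 + 5960)) = 1/(209 + (-3701/6 - 88804 - 5960)/95381) = 1/(209 + (1/95381)*(-572285/6)) = 1/(209 - 572285/572286) = 1/(119035489/572286) = 572286/119035489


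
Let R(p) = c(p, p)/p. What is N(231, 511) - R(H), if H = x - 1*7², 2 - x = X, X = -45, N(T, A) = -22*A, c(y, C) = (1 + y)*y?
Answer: -11241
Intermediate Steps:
c(y, C) = y*(1 + y)
x = 47 (x = 2 - 1*(-45) = 2 + 45 = 47)
H = -2 (H = 47 - 1*7² = 47 - 1*49 = 47 - 49 = -2)
R(p) = 1 + p (R(p) = (p*(1 + p))/p = 1 + p)
N(231, 511) - R(H) = -22*511 - (1 - 2) = -11242 - 1*(-1) = -11242 + 1 = -11241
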